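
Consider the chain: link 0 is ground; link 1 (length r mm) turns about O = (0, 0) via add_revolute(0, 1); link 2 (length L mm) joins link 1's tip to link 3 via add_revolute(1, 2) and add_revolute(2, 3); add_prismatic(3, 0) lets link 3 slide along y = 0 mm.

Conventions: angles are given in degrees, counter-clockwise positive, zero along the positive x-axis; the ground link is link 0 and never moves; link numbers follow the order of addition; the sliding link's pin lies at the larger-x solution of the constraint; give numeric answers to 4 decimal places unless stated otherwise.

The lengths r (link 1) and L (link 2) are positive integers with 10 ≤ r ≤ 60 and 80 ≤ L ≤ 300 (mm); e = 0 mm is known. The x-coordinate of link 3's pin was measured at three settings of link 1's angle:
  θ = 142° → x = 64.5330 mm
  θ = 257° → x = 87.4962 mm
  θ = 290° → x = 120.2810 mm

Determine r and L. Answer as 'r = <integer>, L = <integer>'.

constraint per measurement: (x − r cos θ)² + (r sin θ − e)² = L²
subtracting the θ₁ and θ₂ equations cancels the r² and L² terms:
r = (x₁² − x₂²) / (2[(x₁cos θ₁ + e sin θ₁) − (x₂cos θ₂ + e sin θ₂)]) = 56.0000 → r = 56
L² = (x₁ − r cos θ₁)² + (r sin θ₁ − e)² = 12996.0103 → L = 114.0000 → L = 114
check at θ₃=290°: x = 120.2810 (printed 120.2810) ✓

r = 56, L = 114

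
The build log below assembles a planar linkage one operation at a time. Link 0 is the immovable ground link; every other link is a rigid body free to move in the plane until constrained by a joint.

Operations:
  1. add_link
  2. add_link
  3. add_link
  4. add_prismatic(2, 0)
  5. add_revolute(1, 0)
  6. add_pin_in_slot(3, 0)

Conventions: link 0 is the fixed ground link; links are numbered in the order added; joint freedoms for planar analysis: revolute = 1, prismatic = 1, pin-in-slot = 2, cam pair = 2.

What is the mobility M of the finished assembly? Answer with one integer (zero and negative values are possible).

(L,J1,J2)=(1,0,0); link0 fixed
link1: (2,0,0)
link2: (3,0,0)
link3: (4,0,0)
P 2-0 [J1]: (4,1,0)
R 1-0 [J1]: (4,2,0)
PS 3-0 [J2]: (4,2,1)
Grübler: 3·3 − 2·2 − 1 = 4

M = 4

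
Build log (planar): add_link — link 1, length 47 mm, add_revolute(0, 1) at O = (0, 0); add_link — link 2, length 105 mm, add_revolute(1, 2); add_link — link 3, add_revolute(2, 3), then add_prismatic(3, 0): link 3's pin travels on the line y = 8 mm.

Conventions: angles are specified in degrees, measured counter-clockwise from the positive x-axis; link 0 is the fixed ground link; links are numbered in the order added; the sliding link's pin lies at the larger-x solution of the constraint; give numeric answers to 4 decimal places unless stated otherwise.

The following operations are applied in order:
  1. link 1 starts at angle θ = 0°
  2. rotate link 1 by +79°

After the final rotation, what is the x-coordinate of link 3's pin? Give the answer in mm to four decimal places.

geometry: r = 47 mm, L = 105 mm, e = 8 mm; θ starts at 0°
rotate link 1 by +79°: θ ← 0° +79° = 79°
crank pin P = (r cos θ, r sin θ) = (8.968023, 46.136478)
h = r sin θ − e = 46.136478 − 8 = 38.136478
x = r cos θ + √(L² − h²) = 8.968023 + 97.829490 = 106.797513

106.7975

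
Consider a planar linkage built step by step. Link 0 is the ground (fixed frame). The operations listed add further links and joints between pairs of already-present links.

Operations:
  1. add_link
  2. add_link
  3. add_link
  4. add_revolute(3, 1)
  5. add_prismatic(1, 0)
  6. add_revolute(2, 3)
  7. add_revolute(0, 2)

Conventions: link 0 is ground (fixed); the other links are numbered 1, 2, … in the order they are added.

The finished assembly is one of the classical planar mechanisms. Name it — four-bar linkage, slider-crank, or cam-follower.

links: 4 (incl. ground); joints: 3 revolute, 1 prismatic, 0 higher (cam) pair, forming one closed loop
4 links, 3 revolutes + 1 prismatic in one loop → slider-crank

slider-crank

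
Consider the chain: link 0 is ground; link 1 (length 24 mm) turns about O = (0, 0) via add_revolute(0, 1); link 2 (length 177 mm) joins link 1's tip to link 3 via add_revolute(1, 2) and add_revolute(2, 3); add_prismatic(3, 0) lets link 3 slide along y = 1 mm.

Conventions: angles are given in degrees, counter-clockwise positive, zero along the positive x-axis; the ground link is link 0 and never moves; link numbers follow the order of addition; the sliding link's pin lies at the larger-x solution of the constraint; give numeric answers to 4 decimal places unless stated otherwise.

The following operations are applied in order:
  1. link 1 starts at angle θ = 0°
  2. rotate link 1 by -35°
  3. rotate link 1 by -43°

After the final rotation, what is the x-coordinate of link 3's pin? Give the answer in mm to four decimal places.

geometry: r = 24 mm, L = 177 mm, e = 1 mm; θ starts at 0°
rotate link 1 by -35°: θ ← 0° -35° = -35°
rotate link 1 by -43°: θ ← -35° -43° = -78°
crank pin P = (r cos θ, r sin θ) = (4.989881, -23.475542)
h = r sin θ − e = -23.475542 − 1 = -24.475542
x = r cos θ + √(L² − h²) = 4.989881 + 175.299594 = 180.289475

180.2895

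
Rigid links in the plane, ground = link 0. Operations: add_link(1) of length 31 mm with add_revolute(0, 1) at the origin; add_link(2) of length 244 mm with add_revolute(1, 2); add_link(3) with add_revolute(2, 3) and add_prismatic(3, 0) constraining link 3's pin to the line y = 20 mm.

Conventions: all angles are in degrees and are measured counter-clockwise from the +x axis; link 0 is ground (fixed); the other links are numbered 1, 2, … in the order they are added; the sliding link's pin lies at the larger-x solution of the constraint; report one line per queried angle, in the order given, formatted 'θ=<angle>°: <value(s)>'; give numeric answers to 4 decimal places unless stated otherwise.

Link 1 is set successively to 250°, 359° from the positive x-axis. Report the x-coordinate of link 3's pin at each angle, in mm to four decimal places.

geometry: r = 31 mm, L = 244 mm, e = 20 mm
θ=250°: crank pin P = (r cos θ, r sin θ) = (-10.602624, -29.130471)
θ=250°: h = r sin θ − e = -29.130471 − 20 = -49.130471
θ=250°: x = r cos θ + √(L² − h²) = -10.602624 + 239.002504 = 228.399879
θ=359°: crank pin P = (r cos θ, r sin θ) = (30.995279, -0.541025)
θ=359°: h = r sin θ − e = -0.541025 − 20 = -20.541025
θ=359°: x = r cos θ + √(L² − h²) = 30.995279 + 243.133844 = 274.129123

θ=250°: 228.3999
θ=359°: 274.1291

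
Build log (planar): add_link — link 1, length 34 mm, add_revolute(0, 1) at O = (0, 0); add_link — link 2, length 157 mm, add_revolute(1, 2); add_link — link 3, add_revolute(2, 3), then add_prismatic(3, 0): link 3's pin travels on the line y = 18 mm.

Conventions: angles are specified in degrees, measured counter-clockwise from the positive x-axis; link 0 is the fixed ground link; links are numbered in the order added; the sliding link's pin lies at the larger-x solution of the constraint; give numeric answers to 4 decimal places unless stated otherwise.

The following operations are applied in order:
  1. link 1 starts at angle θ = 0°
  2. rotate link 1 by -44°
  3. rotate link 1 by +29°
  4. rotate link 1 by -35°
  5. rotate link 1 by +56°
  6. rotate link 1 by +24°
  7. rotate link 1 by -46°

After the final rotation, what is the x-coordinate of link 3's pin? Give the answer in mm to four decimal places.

geometry: r = 34 mm, L = 157 mm, e = 18 mm; θ starts at 0°
rotate link 1 by -44°: θ ← 0° -44° = -44°
rotate link 1 by +29°: θ ← -44° +29° = -15°
rotate link 1 by -35°: θ ← -15° -35° = -50°
rotate link 1 by +56°: θ ← -50° +56° = 6°
rotate link 1 by +24°: θ ← 6° +24° = 30°
rotate link 1 by -46°: θ ← 30° -46° = -16°
crank pin P = (r cos θ, r sin θ) = (32.682898, -9.371670)
h = r sin θ − e = -9.371670 − 18 = -27.371670
x = r cos θ + √(L² − h²) = 32.682898 + 154.595575 = 187.278472

187.2785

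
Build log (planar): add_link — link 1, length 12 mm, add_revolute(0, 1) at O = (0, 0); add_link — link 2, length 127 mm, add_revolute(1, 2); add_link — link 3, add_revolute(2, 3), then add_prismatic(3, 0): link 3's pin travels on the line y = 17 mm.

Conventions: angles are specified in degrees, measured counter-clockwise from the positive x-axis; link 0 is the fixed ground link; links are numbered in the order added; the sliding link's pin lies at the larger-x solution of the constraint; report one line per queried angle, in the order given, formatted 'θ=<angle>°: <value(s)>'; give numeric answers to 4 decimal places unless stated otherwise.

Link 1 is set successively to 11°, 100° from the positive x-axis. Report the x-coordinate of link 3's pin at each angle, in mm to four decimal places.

geometry: r = 12 mm, L = 127 mm, e = 17 mm
θ=11°: crank pin P = (r cos θ, r sin θ) = (11.779526, 2.289708)
θ=11°: h = r sin θ − e = 2.289708 − 17 = -14.710292
θ=11°: x = r cos θ + √(L² − h²) = 11.779526 + 126.145183 = 137.924710
θ=100°: crank pin P = (r cos θ, r sin θ) = (-2.083778, 11.817693)
θ=100°: h = r sin θ − e = 11.817693 − 17 = -5.182307
θ=100°: x = r cos θ + √(L² − h²) = -2.083778 + 126.894222 = 124.810444

θ=11°: 137.9247
θ=100°: 124.8104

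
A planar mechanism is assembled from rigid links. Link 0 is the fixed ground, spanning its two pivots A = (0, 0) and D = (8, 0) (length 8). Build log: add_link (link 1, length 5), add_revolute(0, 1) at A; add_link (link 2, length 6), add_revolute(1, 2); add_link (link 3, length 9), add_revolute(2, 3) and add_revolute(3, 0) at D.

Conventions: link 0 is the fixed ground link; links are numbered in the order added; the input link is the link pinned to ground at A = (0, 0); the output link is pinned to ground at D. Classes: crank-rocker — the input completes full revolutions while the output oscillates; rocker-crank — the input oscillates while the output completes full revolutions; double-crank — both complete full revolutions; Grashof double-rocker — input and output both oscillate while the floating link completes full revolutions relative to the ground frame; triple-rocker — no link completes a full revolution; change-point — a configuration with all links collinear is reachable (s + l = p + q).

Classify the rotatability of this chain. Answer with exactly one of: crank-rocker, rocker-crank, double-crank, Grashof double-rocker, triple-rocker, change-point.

lengths: ground=8, input=5, coupler=6, output=9
sorted: s=5 (shortest), l=9 (longest), p+q=14
s + l = 14 vs p + q = 14
s + l = p + q → change-point (collinear configuration reachable)

change-point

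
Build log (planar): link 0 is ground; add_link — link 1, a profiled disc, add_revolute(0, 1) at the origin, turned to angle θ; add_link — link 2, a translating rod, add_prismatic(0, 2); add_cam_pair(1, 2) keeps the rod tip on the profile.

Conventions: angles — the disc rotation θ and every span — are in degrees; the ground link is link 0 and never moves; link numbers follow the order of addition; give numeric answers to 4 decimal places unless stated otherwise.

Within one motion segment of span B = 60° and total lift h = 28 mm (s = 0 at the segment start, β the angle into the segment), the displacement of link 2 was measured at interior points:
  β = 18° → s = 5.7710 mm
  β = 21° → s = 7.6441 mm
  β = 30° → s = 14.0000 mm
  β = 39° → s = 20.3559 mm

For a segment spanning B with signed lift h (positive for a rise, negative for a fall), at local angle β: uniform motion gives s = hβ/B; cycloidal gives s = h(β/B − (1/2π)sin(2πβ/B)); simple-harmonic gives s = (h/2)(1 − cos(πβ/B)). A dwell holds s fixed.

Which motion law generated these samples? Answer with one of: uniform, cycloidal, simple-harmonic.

candidates at β/B = r: uniform s = h·r (linear in β); cycloidal s = h·(r − sin(2πr)/(2π)); simple-harmonic s = (h/2)(1 − cos(πr))
β=18°: printed 5.7710 | uniform 8.4000, cycloidal 4.1618, simple-harmonic 5.7710
β=21°: printed 7.6441 | uniform 9.8000, cycloidal 6.1947, simple-harmonic 7.6441
β=30°: printed 14.0000 | uniform 14.0000, cycloidal 14.0000, simple-harmonic 14.0000
β=39°: printed 20.3559 | uniform 18.2000, cycloidal 21.8053, simple-harmonic 20.3559
only one law matches every sample → simple-harmonic

simple-harmonic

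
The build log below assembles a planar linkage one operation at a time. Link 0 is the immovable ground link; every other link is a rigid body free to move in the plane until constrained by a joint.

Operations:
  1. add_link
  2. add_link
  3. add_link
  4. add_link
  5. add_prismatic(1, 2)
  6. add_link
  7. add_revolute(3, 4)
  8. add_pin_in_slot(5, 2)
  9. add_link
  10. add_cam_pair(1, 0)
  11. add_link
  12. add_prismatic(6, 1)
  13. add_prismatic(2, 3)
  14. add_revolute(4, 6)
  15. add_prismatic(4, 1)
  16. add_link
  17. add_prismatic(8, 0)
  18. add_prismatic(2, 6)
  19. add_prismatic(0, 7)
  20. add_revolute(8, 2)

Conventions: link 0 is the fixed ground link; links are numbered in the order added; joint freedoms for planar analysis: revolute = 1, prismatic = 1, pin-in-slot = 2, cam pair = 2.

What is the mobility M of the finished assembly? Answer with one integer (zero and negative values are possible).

link 0 = ground. State L|J1|J2 = 1|0|0
+link1  2|0|0
+link2  3|0|0
+link3  4|0|0
+link4  5|0|0
P(1,2) f=1→J1  5|1|0
+link5  6|1|0
R(3,4) f=1→J1  6|2|0
PS(5,2) f=2→J2  6|2|1
+link6  7|2|1
C(1,0) f=2→J2  7|2|2
+link7  8|2|2
P(6,1) f=1→J1  8|3|2
P(2,3) f=1→J1  8|4|2
R(4,6) f=1→J1  8|5|2
P(4,1) f=1→J1  8|6|2
+link8  9|6|2
P(8,0) f=1→J1  9|7|2
P(2,6) f=1→J1  9|8|2
P(0,7) f=1→J1  9|9|2
R(8,2) f=1→J1  9|10|2
M = 3(9−1)−2·10−2 = 24−20−2 = 2

M = 2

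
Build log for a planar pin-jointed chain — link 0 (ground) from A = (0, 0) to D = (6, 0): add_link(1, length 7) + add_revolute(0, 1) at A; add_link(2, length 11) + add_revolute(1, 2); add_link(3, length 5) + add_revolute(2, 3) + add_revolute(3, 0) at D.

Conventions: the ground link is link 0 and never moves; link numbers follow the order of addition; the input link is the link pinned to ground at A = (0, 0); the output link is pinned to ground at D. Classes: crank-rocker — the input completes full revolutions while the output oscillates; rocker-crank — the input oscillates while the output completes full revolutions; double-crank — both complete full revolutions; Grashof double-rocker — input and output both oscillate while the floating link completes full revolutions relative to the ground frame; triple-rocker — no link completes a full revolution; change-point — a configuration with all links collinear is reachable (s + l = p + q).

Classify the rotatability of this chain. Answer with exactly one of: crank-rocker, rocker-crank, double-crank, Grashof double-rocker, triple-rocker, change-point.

lengths: ground=6, input=7, coupler=11, output=5
sorted: s=5 (shortest), l=11 (longest), p+q=13
s + l = 16 vs p + q = 13
s + l > p + q → non-Grashof → no link fully rotates → triple-rocker

triple-rocker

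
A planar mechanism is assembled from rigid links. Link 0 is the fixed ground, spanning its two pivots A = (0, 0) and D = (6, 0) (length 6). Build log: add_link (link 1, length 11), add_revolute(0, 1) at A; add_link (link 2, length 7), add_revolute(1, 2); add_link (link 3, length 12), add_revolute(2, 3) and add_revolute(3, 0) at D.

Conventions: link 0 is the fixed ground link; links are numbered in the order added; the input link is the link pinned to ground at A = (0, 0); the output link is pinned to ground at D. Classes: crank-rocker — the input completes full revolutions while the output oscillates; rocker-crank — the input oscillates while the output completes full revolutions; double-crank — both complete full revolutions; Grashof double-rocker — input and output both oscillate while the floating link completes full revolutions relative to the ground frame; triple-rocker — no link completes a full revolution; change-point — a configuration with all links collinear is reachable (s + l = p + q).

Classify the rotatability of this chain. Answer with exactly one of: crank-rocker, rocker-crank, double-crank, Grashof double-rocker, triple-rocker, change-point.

lengths: ground=6, input=11, coupler=7, output=12
sorted: s=6 (shortest), l=12 (longest), p+q=18
s + l = 18 vs p + q = 18
s + l = p + q → change-point (collinear configuration reachable)

change-point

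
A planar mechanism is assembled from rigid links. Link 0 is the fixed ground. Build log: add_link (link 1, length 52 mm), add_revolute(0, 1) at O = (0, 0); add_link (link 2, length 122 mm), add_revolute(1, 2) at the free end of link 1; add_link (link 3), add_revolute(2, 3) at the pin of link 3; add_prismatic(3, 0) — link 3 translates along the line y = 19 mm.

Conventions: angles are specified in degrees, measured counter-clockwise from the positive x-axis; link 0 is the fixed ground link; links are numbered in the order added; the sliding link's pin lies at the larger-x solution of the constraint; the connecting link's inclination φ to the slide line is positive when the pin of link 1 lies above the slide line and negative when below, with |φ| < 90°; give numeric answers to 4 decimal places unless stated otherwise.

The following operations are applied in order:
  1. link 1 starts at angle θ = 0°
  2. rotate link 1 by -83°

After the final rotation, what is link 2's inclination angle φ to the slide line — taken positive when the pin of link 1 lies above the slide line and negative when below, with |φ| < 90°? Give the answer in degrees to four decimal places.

geometry: r = 52 mm, L = 122 mm, e = 19 mm; θ starts at 0°
rotate link 1 by -83°: θ ← 0° -83° = -83°
h = r sin θ − e = -51.612400 − 19 = -70.612400
sin φ = h / L = -70.612400 / 122 = -0.57879016
φ = arcsin(-0.57879016) = -35.365494°

-35.3655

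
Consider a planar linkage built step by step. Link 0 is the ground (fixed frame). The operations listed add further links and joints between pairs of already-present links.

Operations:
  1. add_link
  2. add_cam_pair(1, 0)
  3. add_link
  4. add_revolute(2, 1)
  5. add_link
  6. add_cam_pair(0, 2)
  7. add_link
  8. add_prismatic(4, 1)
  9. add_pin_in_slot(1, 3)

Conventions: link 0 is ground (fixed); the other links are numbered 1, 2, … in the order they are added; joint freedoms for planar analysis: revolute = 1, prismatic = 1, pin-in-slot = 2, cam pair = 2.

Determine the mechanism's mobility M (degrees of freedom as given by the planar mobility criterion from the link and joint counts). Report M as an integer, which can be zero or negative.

L=1 J1=0 J2=0
add link → L=2 J1=0 J2=0
C@1,0 dof=2 J2 → L=2 J1=0 J2=1
add link → L=3 J1=0 J2=1
R@2,1 dof=1 J1 → L=3 J1=1 J2=1
add link → L=4 J1=1 J2=1
C@0,2 dof=2 J2 → L=4 J1=1 J2=2
add link → L=5 J1=1 J2=2
P@4,1 dof=1 J1 → L=5 J1=2 J2=2
PS@1,3 dof=2 J2 → L=5 J1=2 J2=3
M=3(L−1)−2J1−J2=3·4−2·2−3=5

M = 5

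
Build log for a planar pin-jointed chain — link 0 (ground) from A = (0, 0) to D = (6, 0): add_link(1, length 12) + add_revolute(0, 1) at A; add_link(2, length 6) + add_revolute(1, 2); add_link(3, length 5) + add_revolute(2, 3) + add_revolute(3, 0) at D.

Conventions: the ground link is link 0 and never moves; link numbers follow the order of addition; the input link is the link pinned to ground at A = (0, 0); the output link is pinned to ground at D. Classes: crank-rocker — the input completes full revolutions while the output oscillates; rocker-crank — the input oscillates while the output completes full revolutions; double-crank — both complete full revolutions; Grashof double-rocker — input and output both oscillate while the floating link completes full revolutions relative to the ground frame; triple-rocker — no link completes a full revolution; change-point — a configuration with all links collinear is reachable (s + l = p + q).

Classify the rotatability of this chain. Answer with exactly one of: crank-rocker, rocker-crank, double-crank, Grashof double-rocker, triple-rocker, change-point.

lengths: ground=6, input=12, coupler=6, output=5
sorted: s=5 (shortest), l=12 (longest), p+q=12
s + l = 17 vs p + q = 12
s + l > p + q → non-Grashof → no link fully rotates → triple-rocker

triple-rocker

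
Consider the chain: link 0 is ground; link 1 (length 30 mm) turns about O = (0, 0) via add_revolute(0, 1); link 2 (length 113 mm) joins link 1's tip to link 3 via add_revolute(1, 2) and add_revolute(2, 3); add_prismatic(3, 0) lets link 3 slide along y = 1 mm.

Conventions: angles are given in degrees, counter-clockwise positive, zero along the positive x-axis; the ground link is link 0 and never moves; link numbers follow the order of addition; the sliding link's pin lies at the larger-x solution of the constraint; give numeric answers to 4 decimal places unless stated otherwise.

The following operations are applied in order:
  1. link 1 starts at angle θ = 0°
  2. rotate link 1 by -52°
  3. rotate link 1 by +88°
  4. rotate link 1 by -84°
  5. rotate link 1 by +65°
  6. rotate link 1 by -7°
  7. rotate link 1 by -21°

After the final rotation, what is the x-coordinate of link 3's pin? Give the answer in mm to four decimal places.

geometry: r = 30 mm, L = 113 mm, e = 1 mm; θ starts at 0°
rotate link 1 by -52°: θ ← 0° -52° = -52°
rotate link 1 by +88°: θ ← -52° +88° = 36°
rotate link 1 by -84°: θ ← 36° -84° = -48°
rotate link 1 by +65°: θ ← -48° +65° = 17°
rotate link 1 by -7°: θ ← 17° -7° = 10°
rotate link 1 by -21°: θ ← 10° -21° = -11°
crank pin P = (r cos θ, r sin θ) = (29.448816, -5.724270)
h = r sin θ − e = -5.724270 − 1 = -6.724270
x = r cos θ + √(L² − h²) = 29.448816 + 112.799753 = 142.248568

142.2486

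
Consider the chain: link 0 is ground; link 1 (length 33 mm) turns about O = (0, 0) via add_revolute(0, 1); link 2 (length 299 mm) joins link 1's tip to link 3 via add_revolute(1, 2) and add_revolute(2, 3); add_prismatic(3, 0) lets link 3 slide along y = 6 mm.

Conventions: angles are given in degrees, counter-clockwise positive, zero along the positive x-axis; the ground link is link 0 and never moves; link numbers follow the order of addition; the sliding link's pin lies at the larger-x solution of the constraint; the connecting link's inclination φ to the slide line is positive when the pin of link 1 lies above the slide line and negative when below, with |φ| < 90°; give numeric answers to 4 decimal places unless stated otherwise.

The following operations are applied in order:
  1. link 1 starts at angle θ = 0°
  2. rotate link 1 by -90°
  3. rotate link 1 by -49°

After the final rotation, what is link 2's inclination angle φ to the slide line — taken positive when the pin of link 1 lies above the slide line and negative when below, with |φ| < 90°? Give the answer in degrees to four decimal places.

geometry: r = 33 mm, L = 299 mm, e = 6 mm; θ starts at 0°
rotate link 1 by -90°: θ ← 0° -90° = -90°
rotate link 1 by -49°: θ ← -90° -49° = -139°
h = r sin θ − e = -21.649948 − 6 = -27.649948
sin φ = h / L = -27.649948 / 299 = -0.09247474
φ = arcsin(-0.09247474) = -5.305993°

-5.3060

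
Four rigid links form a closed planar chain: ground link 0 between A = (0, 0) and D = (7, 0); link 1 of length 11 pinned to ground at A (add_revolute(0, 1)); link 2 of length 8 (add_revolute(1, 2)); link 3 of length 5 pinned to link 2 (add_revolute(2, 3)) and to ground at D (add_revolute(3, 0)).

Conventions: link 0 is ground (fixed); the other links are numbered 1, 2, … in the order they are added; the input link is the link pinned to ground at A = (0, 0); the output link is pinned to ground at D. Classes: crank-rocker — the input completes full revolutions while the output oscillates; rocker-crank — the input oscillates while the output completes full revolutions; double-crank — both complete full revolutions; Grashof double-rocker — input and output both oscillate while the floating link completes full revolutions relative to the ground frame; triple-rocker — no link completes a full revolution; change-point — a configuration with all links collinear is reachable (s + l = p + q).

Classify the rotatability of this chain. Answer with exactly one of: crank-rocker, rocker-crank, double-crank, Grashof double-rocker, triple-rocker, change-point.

lengths: ground=7, input=11, coupler=8, output=5
sorted: s=5 (shortest), l=11 (longest), p+q=15
s + l = 16 vs p + q = 15
s + l > p + q → non-Grashof → no link fully rotates → triple-rocker

triple-rocker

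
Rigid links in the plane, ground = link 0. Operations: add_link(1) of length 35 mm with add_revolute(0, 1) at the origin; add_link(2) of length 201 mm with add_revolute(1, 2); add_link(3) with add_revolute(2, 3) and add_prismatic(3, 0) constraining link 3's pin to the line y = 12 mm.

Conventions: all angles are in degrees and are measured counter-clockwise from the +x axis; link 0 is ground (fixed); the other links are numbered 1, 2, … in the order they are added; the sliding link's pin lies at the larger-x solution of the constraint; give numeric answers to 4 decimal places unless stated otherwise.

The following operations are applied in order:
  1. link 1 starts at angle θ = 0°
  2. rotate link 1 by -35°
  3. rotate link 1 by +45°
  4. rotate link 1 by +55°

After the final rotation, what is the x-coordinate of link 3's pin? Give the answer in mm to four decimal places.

geometry: r = 35 mm, L = 201 mm, e = 12 mm; θ starts at 0°
rotate link 1 by -35°: θ ← 0° -35° = -35°
rotate link 1 by +45°: θ ← -35° +45° = 10°
rotate link 1 by +55°: θ ← 10° +55° = 65°
crank pin P = (r cos θ, r sin θ) = (14.791639, 31.720773)
h = r sin θ − e = 31.720773 − 12 = 19.720773
x = r cos θ + √(L² − h²) = 14.791639 + 200.030226 = 214.821865

214.8219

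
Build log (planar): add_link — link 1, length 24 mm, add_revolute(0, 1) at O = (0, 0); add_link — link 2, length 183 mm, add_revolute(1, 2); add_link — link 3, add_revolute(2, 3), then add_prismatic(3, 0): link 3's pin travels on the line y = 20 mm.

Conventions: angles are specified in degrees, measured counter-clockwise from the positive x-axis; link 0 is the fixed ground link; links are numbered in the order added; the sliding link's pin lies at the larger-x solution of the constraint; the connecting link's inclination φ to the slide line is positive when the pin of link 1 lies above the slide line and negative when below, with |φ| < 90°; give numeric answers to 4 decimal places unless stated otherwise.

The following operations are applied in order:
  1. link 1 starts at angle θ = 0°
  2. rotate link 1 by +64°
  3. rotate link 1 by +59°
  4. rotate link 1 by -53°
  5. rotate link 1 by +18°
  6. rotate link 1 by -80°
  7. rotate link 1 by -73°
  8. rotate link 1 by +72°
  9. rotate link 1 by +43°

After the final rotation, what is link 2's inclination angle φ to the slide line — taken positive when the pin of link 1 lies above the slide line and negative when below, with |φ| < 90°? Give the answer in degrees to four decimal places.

geometry: r = 24 mm, L = 183 mm, e = 20 mm; θ starts at 0°
rotate link 1 by +64°: θ ← 0° +64° = 64°
rotate link 1 by +59°: θ ← 64° +59° = 123°
rotate link 1 by -53°: θ ← 123° -53° = 70°
rotate link 1 by +18°: θ ← 70° +18° = 88°
rotate link 1 by -80°: θ ← 88° -80° = 8°
rotate link 1 by -73°: θ ← 8° -73° = -65°
rotate link 1 by +72°: θ ← -65° +72° = 7°
rotate link 1 by +43°: θ ← 7° +43° = 50°
h = r sin θ − e = 18.385067 − 20 = -1.614933
sin φ = h / L = -1.614933 / 183 = -0.00882477
φ = arcsin(-0.00882477) = -0.505629°

-0.5056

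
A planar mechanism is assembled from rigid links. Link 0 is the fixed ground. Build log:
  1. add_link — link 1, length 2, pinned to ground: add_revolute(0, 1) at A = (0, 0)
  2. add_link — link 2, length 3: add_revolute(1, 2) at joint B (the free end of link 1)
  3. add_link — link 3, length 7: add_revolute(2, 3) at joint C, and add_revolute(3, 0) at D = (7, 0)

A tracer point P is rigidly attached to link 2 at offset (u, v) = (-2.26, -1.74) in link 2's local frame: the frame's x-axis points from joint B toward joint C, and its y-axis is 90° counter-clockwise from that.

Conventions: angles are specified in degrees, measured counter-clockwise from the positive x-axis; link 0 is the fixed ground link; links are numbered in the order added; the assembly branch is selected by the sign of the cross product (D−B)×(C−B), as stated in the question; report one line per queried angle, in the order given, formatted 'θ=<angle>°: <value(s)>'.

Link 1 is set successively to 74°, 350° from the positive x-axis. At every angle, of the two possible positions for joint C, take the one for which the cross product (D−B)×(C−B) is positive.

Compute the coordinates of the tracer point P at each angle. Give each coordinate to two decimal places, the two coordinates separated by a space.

A=(0,0), D=(7.00,0)
θ=74°: B = A + 2.00·(cos74°, sin74°) = (0.5513, 1.9225)
θ=74°: |BD| = 6.7292
θ=74°: circle(B,3.00) ∩ circle(D,7.00): a=0.3925, h=2.9742
θ=74°:   candidates: C₊=(1.7771,4.6606) cross=20.014; C₋=(0.0777,-1.0399) cross=-20.014
θ=74°:   branch + wants cross > 0 → take C=(1.7771,4.6606) (cross=20.014)
θ=74°: ex = (C−B)/|BC| = (0.4086,0.9127); ey = (-0.9127,0.4086)
θ=74°: P = B + -2.26·ex + -1.74·ey = (1.2159,-0.8512)
θ=350°: B = A + 2.00·(cos350°, sin350°) = (1.9696, -0.3473)
θ=350°: |BD| = 5.0424
θ=350°: circle(B,3.00) ∩ circle(D,7.00): a=-1.4452, h=2.6289
θ=350°:   candidates: C₊=(0.3468,2.1759) cross=13.256; C₋=(0.7089,-3.0695) cross=-13.256
θ=350°:   branch + wants cross > 0 → take C=(0.3468,2.1759) (cross=13.256)
θ=350°: ex = (C−B)/|BC| = (-0.5410,0.8411); ey = (-0.8411,-0.5410)
θ=350°: P = B + -2.26·ex + -1.74·ey = (4.6556,-1.3068)

θ=74°: 1.22 -0.85
θ=350°: 4.66 -1.31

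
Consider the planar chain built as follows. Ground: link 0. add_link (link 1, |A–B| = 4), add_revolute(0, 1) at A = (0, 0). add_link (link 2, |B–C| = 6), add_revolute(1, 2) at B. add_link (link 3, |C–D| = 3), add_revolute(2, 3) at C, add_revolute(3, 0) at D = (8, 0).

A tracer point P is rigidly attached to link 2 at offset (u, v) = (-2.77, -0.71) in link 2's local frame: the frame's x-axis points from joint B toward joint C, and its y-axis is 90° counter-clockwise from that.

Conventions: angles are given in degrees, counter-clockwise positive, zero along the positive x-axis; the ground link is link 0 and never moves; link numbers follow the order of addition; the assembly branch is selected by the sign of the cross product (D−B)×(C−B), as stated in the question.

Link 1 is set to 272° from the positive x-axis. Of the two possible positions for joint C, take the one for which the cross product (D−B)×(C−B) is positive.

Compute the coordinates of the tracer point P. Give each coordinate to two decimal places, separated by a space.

A=(0,0), D=(8.00,0)
B = A + 4.00·(cos272°, sin272°) = (0.1396, -3.9976)
|BD| = 8.8185
circle(B,6.00) ∩ circle(D,3.00): a=5.9401, h=0.8455
  candidates: C₊=(5.0511,-0.5512) cross=7.456; C₋=(5.8176,-2.0584) cross=-7.456
  branch + wants cross > 0 → take C=(5.0511,-0.5512) (cross=7.456)
ex = (C−B)/|BC| = (0.8186,0.5744); ey = (-0.5744,0.8186)
P = B + -2.77·ex + -0.71·ey = (-1.7200,-6.1698)

-1.72 -6.17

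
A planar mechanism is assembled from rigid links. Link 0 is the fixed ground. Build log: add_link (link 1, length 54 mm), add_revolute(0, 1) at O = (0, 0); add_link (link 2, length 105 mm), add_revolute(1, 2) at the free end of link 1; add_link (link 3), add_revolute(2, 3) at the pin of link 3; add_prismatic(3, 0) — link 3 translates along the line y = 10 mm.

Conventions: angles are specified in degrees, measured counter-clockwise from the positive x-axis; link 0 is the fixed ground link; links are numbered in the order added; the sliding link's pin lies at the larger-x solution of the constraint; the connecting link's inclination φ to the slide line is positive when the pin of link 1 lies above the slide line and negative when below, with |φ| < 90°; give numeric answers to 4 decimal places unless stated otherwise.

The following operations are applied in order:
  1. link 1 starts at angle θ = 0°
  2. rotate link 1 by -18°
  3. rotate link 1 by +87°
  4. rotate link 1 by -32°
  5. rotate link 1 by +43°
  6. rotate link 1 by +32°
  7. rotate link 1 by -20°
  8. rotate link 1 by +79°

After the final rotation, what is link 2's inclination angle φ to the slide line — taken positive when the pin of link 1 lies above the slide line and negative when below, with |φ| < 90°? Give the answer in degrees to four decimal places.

geometry: r = 54 mm, L = 105 mm, e = 10 mm; θ starts at 0°
rotate link 1 by -18°: θ ← 0° -18° = -18°
rotate link 1 by +87°: θ ← -18° +87° = 69°
rotate link 1 by -32°: θ ← 69° -32° = 37°
rotate link 1 by +43°: θ ← 37° +43° = 80°
rotate link 1 by +32°: θ ← 80° +32° = 112°
rotate link 1 by -20°: θ ← 112° -20° = 92°
rotate link 1 by +79°: θ ← 92° +79° = 171°
h = r sin θ − e = 8.447461 − 10 = -1.552539
sin φ = h / L = -1.552539 / 105 = -0.01478608
φ = arcsin(-0.01478608) = -0.847211°

-0.8472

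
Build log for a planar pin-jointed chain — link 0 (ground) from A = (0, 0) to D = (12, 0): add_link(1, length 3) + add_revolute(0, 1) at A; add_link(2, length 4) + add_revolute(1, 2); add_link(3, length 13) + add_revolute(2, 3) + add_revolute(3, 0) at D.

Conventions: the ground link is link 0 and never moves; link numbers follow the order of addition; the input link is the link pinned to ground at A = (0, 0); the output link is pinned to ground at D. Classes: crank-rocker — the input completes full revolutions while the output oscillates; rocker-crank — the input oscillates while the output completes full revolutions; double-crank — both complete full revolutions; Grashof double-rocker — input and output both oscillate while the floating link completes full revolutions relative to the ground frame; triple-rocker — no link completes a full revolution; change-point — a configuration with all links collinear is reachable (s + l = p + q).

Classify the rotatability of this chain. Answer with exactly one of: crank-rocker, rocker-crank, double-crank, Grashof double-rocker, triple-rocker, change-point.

lengths: ground=12, input=3, coupler=4, output=13
sorted: s=3 (shortest), l=13 (longest), p+q=16
s + l = 16 vs p + q = 16
s + l = p + q → change-point (collinear configuration reachable)

change-point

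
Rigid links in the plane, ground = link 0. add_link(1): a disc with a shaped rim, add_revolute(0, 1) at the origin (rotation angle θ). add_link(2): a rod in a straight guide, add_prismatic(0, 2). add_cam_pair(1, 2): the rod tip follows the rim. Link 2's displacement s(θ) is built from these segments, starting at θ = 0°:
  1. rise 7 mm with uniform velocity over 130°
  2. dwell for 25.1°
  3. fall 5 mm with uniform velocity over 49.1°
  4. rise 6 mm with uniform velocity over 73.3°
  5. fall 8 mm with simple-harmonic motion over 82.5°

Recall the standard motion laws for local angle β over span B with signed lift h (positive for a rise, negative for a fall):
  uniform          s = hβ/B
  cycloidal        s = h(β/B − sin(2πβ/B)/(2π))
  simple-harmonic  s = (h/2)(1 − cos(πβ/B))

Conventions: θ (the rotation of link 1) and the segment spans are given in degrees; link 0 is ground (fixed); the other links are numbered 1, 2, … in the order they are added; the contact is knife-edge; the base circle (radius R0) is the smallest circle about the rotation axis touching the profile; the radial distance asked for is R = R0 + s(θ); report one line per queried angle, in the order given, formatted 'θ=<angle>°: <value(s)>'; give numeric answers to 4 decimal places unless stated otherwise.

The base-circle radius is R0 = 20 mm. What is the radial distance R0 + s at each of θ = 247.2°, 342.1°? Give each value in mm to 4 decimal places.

segment 1 (0° to 130°, uniform, h = 7) is passed completely: s = 0.0000 + (7) = 7.0000
segment 2 (130° to 155.1°, dwell): s unchanged at 7.0000
segment 3 (155.1° to 204.2°, uniform, h = -5) is passed completely: s = 7.0000 + (-5) = 2.0000
θ = 247.2° falls in segment 4 (204.2° to 277.5°, uniform, h = 6): β = 247.2 − 204.2 = 43°, B = 73.3°; Δs = 6·43/73.3 = 3.5198; s = 2.0000 + 3.5198 = 5.5198
segment 4 (204.2° to 277.5°, uniform, h = 6) is passed completely: s = 2.0000 + (6) = 8.0000
θ = 342.1° falls in segment 5 (277.5° to 360°, simple-harmonic, h = -8): β = 342.1 − 277.5 = 64.6°, B = 82.5°; Δs = -8/2·(1 − cos(π·0.7830)) = -7.1062; s = 8.0000 − 7.1062 = 0.8938
θ=247.2°: R = R0 + s = 20 + 5.5198 = 25.5198
θ=342.1°: R = R0 + s = 20 + 0.8938 = 20.8938

θ=247.2°: 25.5198
θ=342.1°: 20.8938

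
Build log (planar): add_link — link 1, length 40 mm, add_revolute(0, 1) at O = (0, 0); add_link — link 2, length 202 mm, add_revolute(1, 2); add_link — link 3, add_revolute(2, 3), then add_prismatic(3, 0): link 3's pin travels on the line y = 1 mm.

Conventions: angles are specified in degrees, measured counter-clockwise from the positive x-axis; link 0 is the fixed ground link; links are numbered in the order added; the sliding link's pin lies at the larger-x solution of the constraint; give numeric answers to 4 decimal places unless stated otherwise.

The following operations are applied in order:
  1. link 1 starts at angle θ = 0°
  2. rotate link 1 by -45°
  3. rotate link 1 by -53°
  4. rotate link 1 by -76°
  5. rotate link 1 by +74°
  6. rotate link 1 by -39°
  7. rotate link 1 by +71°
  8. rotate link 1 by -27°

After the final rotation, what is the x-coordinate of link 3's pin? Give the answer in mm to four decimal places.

geometry: r = 40 mm, L = 202 mm, e = 1 mm; θ starts at 0°
rotate link 1 by -45°: θ ← 0° -45° = -45°
rotate link 1 by -53°: θ ← -45° -53° = -98°
rotate link 1 by -76°: θ ← -98° -76° = -174°
rotate link 1 by +74°: θ ← -174° +74° = -100°
rotate link 1 by -39°: θ ← -100° -39° = -139°
rotate link 1 by +71°: θ ← -139° +71° = -68°
rotate link 1 by -27°: θ ← -68° -27° = -95°
crank pin P = (r cos θ, r sin θ) = (-3.486230, -39.847788)
h = r sin θ − e = -39.847788 − 1 = -40.847788
x = r cos θ + √(L² − h²) = -3.486230 + 197.826839 = 194.340609

194.3406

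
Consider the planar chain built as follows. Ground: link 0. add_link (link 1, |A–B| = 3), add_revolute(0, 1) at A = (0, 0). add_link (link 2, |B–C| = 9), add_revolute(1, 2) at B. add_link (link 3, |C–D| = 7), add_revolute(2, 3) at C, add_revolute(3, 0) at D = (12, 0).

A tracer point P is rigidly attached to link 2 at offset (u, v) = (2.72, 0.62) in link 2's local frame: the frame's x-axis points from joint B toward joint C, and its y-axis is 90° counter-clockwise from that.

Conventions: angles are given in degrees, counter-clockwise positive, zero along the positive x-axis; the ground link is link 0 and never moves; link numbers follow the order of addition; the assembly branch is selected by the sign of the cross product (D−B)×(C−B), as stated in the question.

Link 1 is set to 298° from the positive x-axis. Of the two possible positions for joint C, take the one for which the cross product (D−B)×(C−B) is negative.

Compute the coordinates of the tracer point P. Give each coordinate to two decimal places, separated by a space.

A=(0,0), D=(12.00,0)
B = A + 3.00·(cos298°, sin298°) = (1.4084, -2.6488)
|BD| = 10.9178
circle(B,9.00) ∩ circle(D,7.00): a=6.9244, h=5.7492
  candidates: C₊=(6.7311,4.6085) cross=62.768; C₋=(9.5208,-6.5463) cross=-62.768
  branch - wants cross < 0 → take C=(9.5208,-6.5463) (cross=-62.768)
ex = (C−B)/|BC| = (0.9014,-0.4330); ey = (0.4330,0.9014)
P = B + 2.72·ex + 0.62·ey = (4.1286,-3.2679)

4.13 -3.27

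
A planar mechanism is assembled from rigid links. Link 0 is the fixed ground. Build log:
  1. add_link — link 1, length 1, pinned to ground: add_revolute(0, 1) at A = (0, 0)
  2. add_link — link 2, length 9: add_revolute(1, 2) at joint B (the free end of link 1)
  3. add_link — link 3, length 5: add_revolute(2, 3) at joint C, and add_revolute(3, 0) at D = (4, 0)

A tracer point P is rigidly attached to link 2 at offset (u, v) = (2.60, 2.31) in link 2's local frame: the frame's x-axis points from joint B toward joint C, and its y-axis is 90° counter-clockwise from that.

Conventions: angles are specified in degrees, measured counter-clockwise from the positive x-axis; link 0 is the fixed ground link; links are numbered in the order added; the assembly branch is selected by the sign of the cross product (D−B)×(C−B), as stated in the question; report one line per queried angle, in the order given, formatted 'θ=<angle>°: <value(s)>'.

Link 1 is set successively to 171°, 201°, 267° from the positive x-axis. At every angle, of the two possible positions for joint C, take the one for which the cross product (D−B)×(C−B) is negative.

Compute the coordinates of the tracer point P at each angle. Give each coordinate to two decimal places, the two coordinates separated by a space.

A=(0,0), D=(4.00,0)
θ=171°: B = A + 1.00·(cos171°, sin171°) = (-0.9877, 0.1564)
θ=171°: |BD| = 4.9901
θ=171°: circle(B,9.00) ∩ circle(D,5.00): a=8.1061, h=3.9103
θ=171°:   candidates: C₊=(7.2370,3.8107) cross=19.513; C₋=(6.9919,-4.0061) cross=-19.513
θ=171°:   branch - wants cross < 0 → take C=(6.9919,-4.0061) (cross=-19.513)
θ=171°: ex = (C−B)/|BC| = (0.8866,-0.4625); ey = (0.4625,0.8866)
θ=171°: P = B + 2.60·ex + 2.31·ey = (2.3859,1.0020)
θ=201°: B = A + 1.00·(cos201°, sin201°) = (-0.9336, -0.3584)
θ=201°: |BD| = 4.9466
θ=201°: circle(B,9.00) ∩ circle(D,5.00): a=8.1338, h=3.8525
θ=201°:   candidates: C₊=(6.8997,4.0733) cross=19.057; C₋=(7.4579,-3.6115) cross=-19.057
θ=201°:   branch - wants cross < 0 → take C=(7.4579,-3.6115) (cross=-19.057)
θ=201°: ex = (C−B)/|BC| = (0.9324,-0.3615); ey = (0.3615,0.9324)
θ=201°: P = B + 2.60·ex + 2.31·ey = (2.3256,0.8557)
θ=267°: B = A + 1.00·(cos267°, sin267°) = (-0.0523, -0.9986)
θ=267°: |BD| = 4.1736
θ=267°: circle(B,9.00) ∩ circle(D,5.00): a=8.7957, h=1.9069
θ=267°:   candidates: C₊=(8.0316,2.9574) cross=7.959; C₋=(8.9441,-0.7455) cross=-7.959
θ=267°:   branch - wants cross < 0 → take C=(8.9441,-0.7455) (cross=-7.959)
θ=267°: ex = (C−B)/|BC| = (0.9996,0.0281); ey = (-0.0281,0.9996)
θ=267°: P = B + 2.60·ex + 2.31·ey = (2.4817,1.3836)

θ=171°: 2.39 1.00
θ=201°: 2.33 0.86
θ=267°: 2.48 1.38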